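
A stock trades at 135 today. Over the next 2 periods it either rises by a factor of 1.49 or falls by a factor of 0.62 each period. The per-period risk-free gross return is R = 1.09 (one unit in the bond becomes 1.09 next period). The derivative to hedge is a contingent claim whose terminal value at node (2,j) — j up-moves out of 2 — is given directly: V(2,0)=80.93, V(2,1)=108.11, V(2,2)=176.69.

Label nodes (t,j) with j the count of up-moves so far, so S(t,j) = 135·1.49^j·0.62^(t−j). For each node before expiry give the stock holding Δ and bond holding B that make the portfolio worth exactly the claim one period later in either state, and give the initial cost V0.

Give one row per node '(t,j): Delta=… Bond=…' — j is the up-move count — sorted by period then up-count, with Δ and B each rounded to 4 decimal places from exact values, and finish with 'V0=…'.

Risk-neutral probability p* = (R−d)/(u−d) = (1.09−0.62)/(1.49−0.62) = 0.5402.
Terminal payoffs: V(2,0)=80.9300, V(2,1)=108.1100, V(2,2)=176.6900
(1,0): S=83.7000. Δ = (V_up−V_dn)/(S_up−S_dn) = (108.1100−80.9300)/(124.7130−51.8940) = 0.3733. V = [p*·108.1100 + (1−p*)·80.9300]/1.09 = 87.7188. B = V − Δ·S = 56.4774.
(1,1): S=201.1500. Δ = (V_up−V_dn)/(S_up−S_dn) = (176.6900−108.1100)/(299.7135−124.7130) = 0.3919. V = [p*·176.6900 + (1−p*)·108.1100]/1.09 = 133.1734. B = V − Δ·S = 54.3458.
(0,0): S=135.0000. Δ = (V_up−V_dn)/(S_up−S_dn) = (133.1734−87.7188)/(201.1500−83.7000) = 0.3870. V = [p*·133.1734 + (1−p*)·87.7188]/1.09 = 103.0043. B = V − Δ·S = 50.7576.
Root portfolio cost Δ·135+B reproduces V0=103.0043.

(0,0): Delta=0.3870 Bond=50.7576
(1,0): Delta=0.3733 Bond=56.4774
(1,1): Delta=0.3919 Bond=54.3458
V0=103.0043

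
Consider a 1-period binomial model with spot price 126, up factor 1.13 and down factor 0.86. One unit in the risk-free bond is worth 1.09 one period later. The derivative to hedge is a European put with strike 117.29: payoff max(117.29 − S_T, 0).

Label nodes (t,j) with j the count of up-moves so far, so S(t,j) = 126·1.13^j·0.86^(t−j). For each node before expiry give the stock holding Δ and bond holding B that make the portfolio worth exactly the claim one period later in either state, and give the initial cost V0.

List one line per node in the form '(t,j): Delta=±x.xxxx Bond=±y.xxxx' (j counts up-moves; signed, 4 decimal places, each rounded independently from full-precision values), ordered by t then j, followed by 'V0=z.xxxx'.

(0,0): Delta=-0.2625 Bond=34.2878
V0=1.2137

The replicating-portfolio and risk-neutral prices coincide; use p* = (1.09−0.86)/(1.13−0.86) = 0.8519 for the latter.
Terminal payoffs: V(1,0)=8.9300, V(1,1)=0.0000
  t=0,j=0: stock 126.0000 → up 142.3800 (V=0.0000), down 108.3600 (V=8.9300). Price 1.2137; hedge Δ=-0.2625, bond B=34.2878.
Check: Δ(0,0)·S0 + B(0,0) = 1.2137 = V0.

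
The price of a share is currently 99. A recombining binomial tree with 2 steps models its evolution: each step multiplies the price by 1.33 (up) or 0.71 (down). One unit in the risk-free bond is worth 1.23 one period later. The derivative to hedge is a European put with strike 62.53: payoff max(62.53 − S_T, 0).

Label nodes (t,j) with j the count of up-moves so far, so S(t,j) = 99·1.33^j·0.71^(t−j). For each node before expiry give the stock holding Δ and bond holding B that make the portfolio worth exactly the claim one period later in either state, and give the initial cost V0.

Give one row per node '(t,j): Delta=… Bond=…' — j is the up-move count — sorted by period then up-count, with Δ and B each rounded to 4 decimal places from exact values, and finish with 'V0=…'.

(0,0): Delta=-0.0270 Bond=2.8871
(1,0): Delta=-0.2897 Bond=22.0169
(1,1): Delta=0.0000 Bond=0.0000
V0=0.2171

The replicating-portfolio and risk-neutral prices coincide; use p* = (1.23−0.71)/(1.33−0.71) = 0.8387 for the latter.
At expiry t=2: V(2,0)=12.6241, V(2,1)=0.0000, V(2,2)=0.0000
Node (1,0) S=70.2900: V=(p*·0.0000+(1−p*)·12.6241)/1.23=1.6554; Δ=(0.0000−12.6241)/(93.4857−49.9059)=-0.2897; B=V−Δ·S=22.0169
Node (1,1) S=131.6700: V=(p*·0.0000+(1−p*)·0.0000)/1.23=0.0000; Δ=(0.0000−0.0000)/(175.1211−93.4857)=0.0000; B=V−Δ·S=0.0000
Node (0,0) S=99.0000: V=(p*·0.0000+(1−p*)·1.6554)/1.23=0.2171; Δ=(0.0000−1.6554)/(131.6700−70.2900)=-0.0270; B=V−Δ·S=2.8871
Check: Δ(0,0)·S0 + B(0,0) = 0.2171 = V0.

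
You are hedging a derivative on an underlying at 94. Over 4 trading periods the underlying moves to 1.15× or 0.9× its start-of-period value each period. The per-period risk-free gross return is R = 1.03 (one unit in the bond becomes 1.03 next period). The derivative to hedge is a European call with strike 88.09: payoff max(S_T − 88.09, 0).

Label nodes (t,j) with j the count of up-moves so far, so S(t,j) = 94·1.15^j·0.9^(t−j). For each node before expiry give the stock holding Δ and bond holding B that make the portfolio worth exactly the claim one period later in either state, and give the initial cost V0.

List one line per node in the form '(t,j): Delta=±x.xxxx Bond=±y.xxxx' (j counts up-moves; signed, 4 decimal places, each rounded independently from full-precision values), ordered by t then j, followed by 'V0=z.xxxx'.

(0,0): Delta=0.7963 Bond=-55.9715
(1,0): Delta=0.6175 Bond=-42.5289
(1,1): Delta=0.9254 Bond=-71.6092
(2,0): Delta=0.3343 Bond=-22.2423
(2,1): Delta=0.8221 Bond=-63.7086
(2,2): Delta=1.0000 Bond=-83.0333
(3,0): Delta=0.0000 Bond=0.0000
(3,1): Delta=0.5758 Bond=-44.0568
(3,2): Delta=1.0000 Bond=-85.5243
(3,3): Delta=1.0000 Bond=-85.5243
V0=18.8768

The replicating-portfolio and risk-neutral prices coincide; use p* = (1.03−0.9)/(1.15−0.9) = 0.5200 for the latter.
At expiry t=4: V(4,0)=0.0000, V(4,1)=0.0000, V(4,2)=12.6051, V(4,3)=40.5760, V(4,4)=76.3166
  t=3,j=0: stock 68.5260 → up 78.8049 (V=0.0000), down 61.6734 (V=0.0000). Price 0.0000; hedge Δ=0.0000, bond B=0.0000.
  t=3,j=1: stock 87.5610 → up 100.6951 (V=12.6051), down 78.8049 (V=0.0000). Price 6.3638; hedge Δ=0.5758, bond B=-44.0568.
  t=3,j=2: stock 111.8835 → up 128.6660 (V=40.5760), down 100.6951 (V=12.6051). Price 26.3592; hedge Δ=1.0000, bond B=-85.5243.
  t=3,j=3: stock 142.9622 → up 164.4066 (V=76.3166), down 128.6660 (V=40.5760). Price 57.4380; hedge Δ=1.0000, bond B=-85.5243.
  t=2,j=0: stock 76.1400 → up 87.5610 (V=6.3638), down 68.5260 (V=0.0000). Price 3.2128; hedge Δ=0.3343, bond B=-22.2423.
  t=2,j=1: stock 97.2900 → up 111.8835 (V=26.3592), down 87.5610 (V=6.3638). Price 16.2732; hedge Δ=0.8221, bond B=-63.7086.
  t=2,j=2: stock 124.3150 → up 142.9622 (V=57.4380), down 111.8835 (V=26.3592). Price 41.2817; hedge Δ=1.0000, bond B=-83.0333.
  t=1,j=0: stock 84.6000 → up 97.2900 (V=16.2732), down 76.1400 (V=3.2128). Price 9.7128; hedge Δ=0.6175, bond B=-42.5289.
  t=1,j=1: stock 108.1000 → up 124.3150 (V=41.2817), down 97.2900 (V=16.2732). Price 28.4249; hedge Δ=0.9254, bond B=-71.6092.
  t=0,j=0: stock 94.0000 → up 108.1000 (V=28.4249), down 84.6000 (V=9.7128). Price 18.8768; hedge Δ=0.7963, bond B=-55.9715.
Each (Δ,B) replicates both successor values, so the strategy is self-financing and V0 is arbitrage-free.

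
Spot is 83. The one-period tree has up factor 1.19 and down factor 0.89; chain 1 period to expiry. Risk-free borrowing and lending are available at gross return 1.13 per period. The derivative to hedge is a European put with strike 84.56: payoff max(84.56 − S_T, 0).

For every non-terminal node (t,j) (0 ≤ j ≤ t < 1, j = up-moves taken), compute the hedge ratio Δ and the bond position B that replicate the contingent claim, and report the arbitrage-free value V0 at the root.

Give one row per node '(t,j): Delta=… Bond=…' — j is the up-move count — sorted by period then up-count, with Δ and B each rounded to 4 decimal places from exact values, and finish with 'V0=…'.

Since d<R<u, set p* = (R−d)/(u−d) = 0.8000; price each node as the discounted p*-expectation of its children.
At expiry t=1: V(1,0)=10.6900, V(1,1)=0.0000
Node (0,0) S=83.0000: V=(p*·0.0000+(1−p*)·10.6900)/1.13=1.8920; Δ=(0.0000−10.6900)/(98.7700−73.8700)=-0.4293; B=V−Δ·S=37.5254
The time-0 hedge costs 1.8920, which is the no-arbitrage price.

(0,0): Delta=-0.4293 Bond=37.5254
V0=1.8920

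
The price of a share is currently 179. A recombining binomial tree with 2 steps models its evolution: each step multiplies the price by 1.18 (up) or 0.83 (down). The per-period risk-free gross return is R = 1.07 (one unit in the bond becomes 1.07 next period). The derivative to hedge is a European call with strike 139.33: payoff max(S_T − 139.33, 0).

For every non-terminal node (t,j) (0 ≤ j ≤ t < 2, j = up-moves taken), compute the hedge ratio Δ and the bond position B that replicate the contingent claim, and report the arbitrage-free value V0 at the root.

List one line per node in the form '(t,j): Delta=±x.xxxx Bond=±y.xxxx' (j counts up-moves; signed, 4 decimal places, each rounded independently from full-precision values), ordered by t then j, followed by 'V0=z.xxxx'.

Risk-neutral probability p* = (R−d)/(u−d) = (1.07−0.83)/(1.18−0.83) = 0.6857.
Terminal values V(2,·): V(2,0)=0.0000, V(2,1)=35.9826, V(2,2)=109.9096
(1,0): S=148.5700. Δ = (V_up−V_dn)/(S_up−S_dn) = (35.9826−0.0000)/(175.3126−123.3131) = 0.6920. V = [p*·35.9826 + (1−p*)·0.0000]/1.07 = 23.0596. B = V − Δ·S = -79.7478.
(1,1): S=211.2200. Δ = (V_up−V_dn)/(S_up−S_dn) = (109.9096−35.9826)/(249.2396−175.3126) = 1.0000. V = [p*·109.9096 + (1−p*)·35.9826]/1.07 = 81.0050. B = V − Δ·S = -130.2150.
(0,0): S=179.0000. Δ = (V_up−V_dn)/(S_up−S_dn) = (81.0050−23.0596)/(211.2200−148.5700) = 0.9249. V = [p*·81.0050 + (1−p*)·23.0596]/1.07 = 58.6856. B = V − Δ·S = -106.8728.
Root portfolio cost Δ·179+B reproduces V0=58.6856.

(0,0): Delta=0.9249 Bond=-106.8728
(1,0): Delta=0.6920 Bond=-79.7478
(1,1): Delta=1.0000 Bond=-130.2150
V0=58.6856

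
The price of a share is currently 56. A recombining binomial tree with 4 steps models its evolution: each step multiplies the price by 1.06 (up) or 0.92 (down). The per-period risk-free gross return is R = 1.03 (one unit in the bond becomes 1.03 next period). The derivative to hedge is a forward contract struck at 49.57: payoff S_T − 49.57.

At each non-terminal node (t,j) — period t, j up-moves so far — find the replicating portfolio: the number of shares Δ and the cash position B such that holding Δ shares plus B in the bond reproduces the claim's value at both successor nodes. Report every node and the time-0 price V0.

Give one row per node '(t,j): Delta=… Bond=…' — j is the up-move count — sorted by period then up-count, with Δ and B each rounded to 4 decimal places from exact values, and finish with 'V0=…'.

Risk-neutral probability p* = (R−d)/(u−d) = (1.03−0.92)/(1.06−0.92) = 0.7857.
Terminal values V(4,·): V(4,0)=-9.4520, V(4,1)=-3.3471, V(4,2)=3.6868, V(4,3)=11.7911, V(4,4)=21.1287
(3,0): S=43.6065. Δ = (V_up−V_dn)/(S_up−S_dn) = (-3.3471−-9.4520)/(46.2229−40.1180) = 1.0000. V = [p*·-3.3471 + (1−p*)·-9.4520]/1.03 = -4.5197. B = V − Δ·S = -48.1262.
(3,1): S=50.2423. Δ = (V_up−V_dn)/(S_up−S_dn) = (3.6868−-3.3471)/(53.2568−46.2229) = 1.0000. V = [p*·3.6868 + (1−p*)·-3.3471]/1.03 = 2.1161. B = V − Δ·S = -48.1262.
(3,2): S=57.8879. Δ = (V_up−V_dn)/(S_up−S_dn) = (11.7911−3.6868)/(61.3611−53.2568) = 1.0000. V = [p*·11.7911 + (1−p*)·3.6868]/1.03 = 9.7617. B = V − Δ·S = -48.1262.
(3,3): S=66.6969. Δ = (V_up−V_dn)/(S_up−S_dn) = (21.1287−11.7911)/(70.6987−61.3611) = 1.0000. V = [p*·21.1287 + (1−p*)·11.7911]/1.03 = 18.5707. B = V − Δ·S = -48.1262.
(2,0): S=47.3984. Δ = (V_up−V_dn)/(S_up−S_dn) = (2.1161−-4.5197)/(50.2423−43.6065) = 1.0000. V = [p*·2.1161 + (1−p*)·-4.5197]/1.03 = 0.6739. B = V − Δ·S = -46.7245.
(2,1): S=54.6112. Δ = (V_up−V_dn)/(S_up−S_dn) = (9.7617−2.1161)/(57.8879−50.2423) = 1.0000. V = [p*·9.7617 + (1−p*)·2.1161]/1.03 = 7.8867. B = V − Δ·S = -46.7245.
(2,2): S=62.9216. Δ = (V_up−V_dn)/(S_up−S_dn) = (18.5707−9.7617)/(66.6969−57.8879) = 1.0000. V = [p*·18.5707 + (1−p*)·9.7617]/1.03 = 16.1971. B = V − Δ·S = -46.7245.
(1,0): S=51.5200. Δ = (V_up−V_dn)/(S_up−S_dn) = (7.8867−0.6739)/(54.6112−47.3984) = 1.0000. V = [p*·7.8867 + (1−p*)·0.6739]/1.03 = 6.1564. B = V − Δ·S = -45.3636.
(1,1): S=59.3600. Δ = (V_up−V_dn)/(S_up−S_dn) = (16.1971−7.8867)/(62.9216−54.6112) = 1.0000. V = [p*·16.1971 + (1−p*)·7.8867]/1.03 = 13.9964. B = V − Δ·S = -45.3636.
(0,0): S=56.0000. Δ = (V_up−V_dn)/(S_up−S_dn) = (13.9964−6.1564)/(59.3600−51.5200) = 1.0000. V = [p*·13.9964 + (1−p*)·6.1564]/1.03 = 11.9577. B = V − Δ·S = -44.0423.
Check: Δ(0,0)·S0 + B(0,0) = 11.9577 = V0.

(0,0): Delta=1.0000 Bond=-44.0423
(1,0): Delta=1.0000 Bond=-45.3636
(1,1): Delta=1.0000 Bond=-45.3636
(2,0): Delta=1.0000 Bond=-46.7245
(2,1): Delta=1.0000 Bond=-46.7245
(2,2): Delta=1.0000 Bond=-46.7245
(3,0): Delta=1.0000 Bond=-48.1262
(3,1): Delta=1.0000 Bond=-48.1262
(3,2): Delta=1.0000 Bond=-48.1262
(3,3): Delta=1.0000 Bond=-48.1262
V0=11.9577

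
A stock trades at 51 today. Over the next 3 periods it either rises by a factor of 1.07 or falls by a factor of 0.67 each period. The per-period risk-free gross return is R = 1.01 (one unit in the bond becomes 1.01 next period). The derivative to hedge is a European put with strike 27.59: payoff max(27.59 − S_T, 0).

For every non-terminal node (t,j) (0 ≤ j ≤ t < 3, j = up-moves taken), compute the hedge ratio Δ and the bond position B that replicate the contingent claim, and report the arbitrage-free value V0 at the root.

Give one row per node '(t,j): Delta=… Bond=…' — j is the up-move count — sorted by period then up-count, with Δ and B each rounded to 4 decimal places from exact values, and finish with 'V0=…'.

(0,0): Delta=-0.0478 Bond=2.6506
(1,0): Delta=-0.2900 Bond=10.9523
(1,1): Delta=-0.0210 Bond=1.2168
(2,0): Delta=-1.0000 Bond=27.3168
(2,1): Delta=-0.2115 Bond=8.1933
(2,2): Delta=0.0000 Bond=0.0000
V0=0.2124

The replicating-portfolio and risk-neutral prices coincide; use p* = (1.01−0.67)/(1.07−0.67) = 0.8500 for the latter.
At expiry t=3: V(3,0)=12.2511, V(3,1)=3.0935, V(3,2)=0.0000, V(3,3)=0.0000
  t=2,j=0: stock 22.8939 → up 24.4965 (V=3.0935), down 15.3389 (V=12.2511). Price 4.4229; hedge Δ=-1.0000, bond B=27.3168.
  t=2,j=1: stock 36.5619 → up 39.1212 (V=0.0000), down 24.4965 (V=3.0935). Price 0.4594; hedge Δ=-0.2115, bond B=8.1933.
  t=2,j=2: stock 58.3899 → up 62.4772 (V=0.0000), down 39.1212 (V=0.0000). Price 0.0000; hedge Δ=0.0000, bond B=0.0000.
  t=1,j=0: stock 34.1700 → up 36.5619 (V=0.4594), down 22.8939 (V=4.4229). Price 1.0435; hedge Δ=-0.2900, bond B=10.9523.
  t=1,j=1: stock 54.5700 → up 58.3899 (V=0.0000), down 36.5619 (V=0.4594). Price 0.0682; hedge Δ=-0.0210, bond B=1.2168.
  t=0,j=0: stock 51.0000 → up 54.5700 (V=0.0682), down 34.1700 (V=1.0435). Price 0.2124; hedge Δ=-0.0478, bond B=2.6506.
Root portfolio cost Δ·51+B reproduces V0=0.2124.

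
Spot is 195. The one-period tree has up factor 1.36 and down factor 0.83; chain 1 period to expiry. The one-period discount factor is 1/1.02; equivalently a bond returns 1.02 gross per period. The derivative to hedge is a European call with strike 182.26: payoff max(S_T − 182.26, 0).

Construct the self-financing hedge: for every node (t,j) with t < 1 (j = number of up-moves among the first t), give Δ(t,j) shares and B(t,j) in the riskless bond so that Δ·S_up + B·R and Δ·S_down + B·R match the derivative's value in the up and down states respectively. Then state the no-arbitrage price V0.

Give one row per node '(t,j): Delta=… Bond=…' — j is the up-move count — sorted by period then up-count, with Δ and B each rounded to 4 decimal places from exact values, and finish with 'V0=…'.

(0,0): Delta=0.8025 Bond=-127.3404
V0=29.1502

Risk-neutral probability p* = (R−d)/(u−d) = (1.02−0.83)/(1.36−0.83) = 0.3585.
Terminal values V(1,·): V(1,0)=0.0000, V(1,1)=82.9400
Node (0,0) S=195.0000: V=(p*·82.9400+(1−p*)·0.0000)/1.02=29.1502; Δ=(82.9400−0.0000)/(265.2000−161.8500)=0.8025; B=V−Δ·S=-127.3404
The time-0 hedge costs 29.1502, which is the no-arbitrage price.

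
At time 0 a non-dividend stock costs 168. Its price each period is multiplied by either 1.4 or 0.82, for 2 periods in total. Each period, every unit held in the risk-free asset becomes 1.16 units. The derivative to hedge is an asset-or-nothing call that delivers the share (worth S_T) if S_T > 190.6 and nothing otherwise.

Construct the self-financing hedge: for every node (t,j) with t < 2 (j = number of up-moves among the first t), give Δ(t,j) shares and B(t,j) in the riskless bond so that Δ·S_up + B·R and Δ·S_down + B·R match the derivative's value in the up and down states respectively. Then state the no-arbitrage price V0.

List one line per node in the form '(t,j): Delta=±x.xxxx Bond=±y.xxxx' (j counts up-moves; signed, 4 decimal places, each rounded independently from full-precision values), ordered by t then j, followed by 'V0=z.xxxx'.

Since d<R<u, set p* = (R−d)/(u−d) = 0.5862; price each node as the discounted p*-expectation of its children.
Terminal payoffs: V(2,0)=0.0000, V(2,1)=192.8640, V(2,2)=329.2800
Node (1,0) S=137.7600: V=(p*·192.8640+(1−p*)·0.0000)/1.16=97.4640; Δ=(192.8640−0.0000)/(192.8640−112.9632)=2.4138; B=V−Δ·S=-235.0602
Node (1,1) S=235.2000: V=(p*·329.2800+(1−p*)·192.8640)/1.16=235.2000; Δ=(329.2800−192.8640)/(329.2800−192.8640)=1.0000; B=V−Δ·S=0.0000
Node (0,0) S=168.0000: V=(p*·235.2000+(1−p*)·97.4640)/1.16=153.6257; Δ=(235.2000−97.4640)/(235.2000−137.7600)=1.4135; B=V−Δ·S=-83.8502
Each (Δ,B) replicates both successor values, so the strategy is self-financing and V0 is arbitrage-free.

(0,0): Delta=1.4135 Bond=-83.8502
(1,0): Delta=2.4138 Bond=-235.0602
(1,1): Delta=1.0000 Bond=0.0000
V0=153.6257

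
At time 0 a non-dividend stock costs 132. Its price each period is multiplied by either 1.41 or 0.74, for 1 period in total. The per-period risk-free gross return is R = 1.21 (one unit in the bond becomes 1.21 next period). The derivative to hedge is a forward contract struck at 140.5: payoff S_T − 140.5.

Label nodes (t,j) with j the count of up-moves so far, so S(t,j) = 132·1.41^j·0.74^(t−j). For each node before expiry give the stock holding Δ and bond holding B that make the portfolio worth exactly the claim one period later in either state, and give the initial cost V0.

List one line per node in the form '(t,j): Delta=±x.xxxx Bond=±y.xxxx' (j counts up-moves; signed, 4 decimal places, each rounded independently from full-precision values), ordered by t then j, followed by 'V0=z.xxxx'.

Under the risk-neutral measure, an up-move has probability p* = (R−d)/(u−d) = 0.7015 and values discount at R = 1.21.
At expiry t=1: V(1,0)=-42.8200, V(1,1)=45.6200
  t=0,j=0: stock 132.0000 → up 186.1200 (V=45.6200), down 97.6800 (V=-42.8200). Price 15.8843; hedge Δ=1.0000, bond B=-116.1157.
Check: Δ(0,0)·S0 + B(0,0) = 15.8843 = V0.

(0,0): Delta=1.0000 Bond=-116.1157
V0=15.8843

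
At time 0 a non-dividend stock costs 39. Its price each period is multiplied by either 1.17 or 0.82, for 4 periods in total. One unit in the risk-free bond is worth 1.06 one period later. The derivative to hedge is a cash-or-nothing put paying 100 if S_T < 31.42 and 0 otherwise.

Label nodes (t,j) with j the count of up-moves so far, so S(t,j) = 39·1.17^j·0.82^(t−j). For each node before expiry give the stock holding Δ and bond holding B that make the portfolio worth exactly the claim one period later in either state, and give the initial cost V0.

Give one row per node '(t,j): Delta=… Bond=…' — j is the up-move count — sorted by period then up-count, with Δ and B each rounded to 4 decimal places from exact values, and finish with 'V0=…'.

(0,0): Delta=-1.2499 Bond=56.2622
(1,0): Delta=-3.4272 Bond=129.2691
(1,1): Delta=-0.5505 Bond=27.7236
(2,0): Delta=-7.0482 Bond=231.9803
(2,1): Delta=-2.2641 Bond=93.5041
(2,2): Delta=0.0000 Bond=0.0000
(3,0): Delta=0.0000 Bond=94.3396
(3,1): Delta=-9.3122 Bond=315.3639
(3,2): Delta=0.0000 Bond=0.0000
(3,3): Delta=0.0000 Bond=0.0000
V0=7.5174

Since d<R<u, set p* = (R−d)/(u−d) = 0.6857; price each node as the discounted p*-expectation of its children.
Terminal values V(4,·): V(4,0)=100.0000, V(4,1)=100.0000, V(4,2)=0.0000, V(4,3)=0.0000, V(4,4)=0.0000
Node (3,0) S=21.5034: V=(p*·100.0000+(1−p*)·100.0000)/1.06=94.3396; Δ=(100.0000−100.0000)/(25.1589−17.6327)=0.0000; B=V−Δ·S=94.3396
Node (3,1) S=30.6816: V=(p*·0.0000+(1−p*)·100.0000)/1.06=29.6496; Δ=(0.0000−100.0000)/(35.8975−25.1589)=-9.3122; B=V−Δ·S=315.3639
Node (3,2) S=43.7774: V=(p*·0.0000+(1−p*)·0.0000)/1.06=0.0000; Δ=(0.0000−0.0000)/(51.2196−35.8975)=0.0000; B=V−Δ·S=0.0000
Node (3,3) S=62.4629: V=(p*·0.0000+(1−p*)·0.0000)/1.06=0.0000; Δ=(0.0000−0.0000)/(73.0816−51.2196)=0.0000; B=V−Δ·S=0.0000
Node (2,0) S=26.2236: V=(p*·29.6496+(1−p*)·94.3396)/1.06=47.1516; Δ=(29.6496−94.3396)/(30.6816−21.5034)=-7.0482; B=V−Δ·S=231.9803
Node (2,1) S=37.4166: V=(p*·0.0000+(1−p*)·29.6496)/1.06=8.7910; Δ=(0.0000−29.6496)/(43.7774−30.6816)=-2.2641; B=V−Δ·S=93.5041
Node (2,2) S=53.3871: V=(p*·0.0000+(1−p*)·0.0000)/1.06=0.0000; Δ=(0.0000−0.0000)/(62.4629−43.7774)=0.0000; B=V−Δ·S=0.0000
Node (1,0) S=31.9800: V=(p*·8.7910+(1−p*)·47.1516)/1.06=19.6672; Δ=(8.7910−47.1516)/(37.4166−26.2236)=-3.4272; B=V−Δ·S=129.2691
Node (1,1) S=45.6300: V=(p*·0.0000+(1−p*)·8.7910)/1.06=2.6065; Δ=(0.0000−8.7910)/(53.3871−37.4166)=-0.5505; B=V−Δ·S=27.7236
Node (0,0) S=39.0000: V=(p*·2.6065+(1−p*)·19.6672)/1.06=7.5174; Δ=(2.6065−19.6672)/(45.6300−31.9800)=-1.2499; B=V−Δ·S=56.2622
Root portfolio cost Δ·39+B reproduces V0=7.5174.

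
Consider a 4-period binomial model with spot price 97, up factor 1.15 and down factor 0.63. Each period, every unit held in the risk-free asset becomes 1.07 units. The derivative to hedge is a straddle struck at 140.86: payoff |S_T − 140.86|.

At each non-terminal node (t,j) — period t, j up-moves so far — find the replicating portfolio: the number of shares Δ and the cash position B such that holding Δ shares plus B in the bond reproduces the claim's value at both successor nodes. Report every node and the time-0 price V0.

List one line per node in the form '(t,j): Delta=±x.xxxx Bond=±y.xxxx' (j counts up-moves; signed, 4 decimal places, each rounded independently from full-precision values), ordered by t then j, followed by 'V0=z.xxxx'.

No-arbitrage ⇒ martingale measure with p* = (R−d)/(u−d) = 0.8462.
At expiry t=4: V(4,0)=125.5796, V(4,1)=112.9673, V(4,2)=89.9447, V(4,3)=47.9193, V(4,4)=28.7936
(3,0): S=24.2546. Δ = (V_up−V_dn)/(S_up−S_dn) = (112.9673−125.5796)/(27.8927−15.2804) = -1.0000. V = [p*·112.9673 + (1−p*)·125.5796]/1.07 = 107.3903. B = V − Δ·S = 131.6449.
(3,1): S=44.2742. Δ = (V_up−V_dn)/(S_up−S_dn) = (89.9447−112.9673)/(50.9153−27.8927) = -1.0000. V = [p*·89.9447 + (1−p*)·112.9673]/1.07 = 87.3707. B = V − Δ·S = 131.6449.
(3,2): S=80.8180. Δ = (V_up−V_dn)/(S_up−S_dn) = (47.9193−89.9447)/(92.9407−50.9153) = -1.0000. V = [p*·47.9193 + (1−p*)·89.9447]/1.07 = 50.8269. B = V − Δ·S = 131.6449.
(3,3): S=147.5249. Δ = (V_up−V_dn)/(S_up−S_dn) = (28.7936−47.9193)/(169.6536−92.9407) = -0.2493. V = [p*·28.7936 + (1−p*)·47.9193]/1.07 = 29.6598. B = V − Δ·S = 66.4401.
(2,0): S=38.4993. Δ = (V_up−V_dn)/(S_up−S_dn) = (87.3707−107.3903)/(44.2742−24.2546) = -1.0000. V = [p*·87.3707 + (1−p*)·107.3903]/1.07 = 84.5333. B = V − Δ·S = 123.0326.
(2,1): S=70.2765. Δ = (V_up−V_dn)/(S_up−S_dn) = (50.8269−87.3707)/(80.8180−44.2742) = -1.0000. V = [p*·50.8269 + (1−p*)·87.3707]/1.07 = 52.7561. B = V − Δ·S = 123.0326.
(2,2): S=128.2825. Δ = (V_up−V_dn)/(S_up−S_dn) = (29.6598−50.8269)/(147.5249−80.8180) = -0.3173. V = [p*·29.6598 + (1−p*)·50.8269]/1.07 = 30.7629. B = V − Δ·S = 71.4688.
(1,0): S=61.1100. Δ = (V_up−V_dn)/(S_up−S_dn) = (52.7561−84.5333)/(70.2765−38.4993) = -1.0000. V = [p*·52.7561 + (1−p*)·84.5333]/1.07 = 53.8737. B = V − Δ·S = 114.9837.
(1,1): S=111.5500. Δ = (V_up−V_dn)/(S_up−S_dn) = (30.7629−52.7561)/(128.2825−70.2765) = -0.3792. V = [p*·30.7629 + (1−p*)·52.7561]/1.07 = 31.9126. B = V − Δ·S = 74.2072.
(0,0): S=97.0000. Δ = (V_up−V_dn)/(S_up−S_dn) = (31.9126−53.8737)/(111.5500−61.1100) = -0.4354. V = [p*·31.9126 + (1−p*)·53.8737]/1.07 = 32.9825. B = V − Δ·S = 75.2154.
Check: Δ(0,0)·S0 + B(0,0) = 32.9825 = V0.

(0,0): Delta=-0.4354 Bond=75.2154
(1,0): Delta=-1.0000 Bond=114.9837
(1,1): Delta=-0.3792 Bond=74.2072
(2,0): Delta=-1.0000 Bond=123.0326
(2,1): Delta=-1.0000 Bond=123.0326
(2,2): Delta=-0.3173 Bond=71.4688
(3,0): Delta=-1.0000 Bond=131.6449
(3,1): Delta=-1.0000 Bond=131.6449
(3,2): Delta=-1.0000 Bond=131.6449
(3,3): Delta=-0.2493 Bond=66.4401
V0=32.9825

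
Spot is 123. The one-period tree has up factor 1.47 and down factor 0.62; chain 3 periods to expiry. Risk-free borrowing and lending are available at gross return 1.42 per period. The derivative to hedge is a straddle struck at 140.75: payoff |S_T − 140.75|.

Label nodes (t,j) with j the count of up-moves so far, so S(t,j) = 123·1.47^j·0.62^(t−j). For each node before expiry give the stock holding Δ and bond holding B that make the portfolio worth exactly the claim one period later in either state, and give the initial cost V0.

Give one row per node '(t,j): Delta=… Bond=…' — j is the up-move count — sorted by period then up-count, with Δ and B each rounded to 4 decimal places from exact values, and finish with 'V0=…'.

The replicating-portfolio and risk-neutral prices coincide; use p* = (1.42−0.62)/(1.47−0.62) = 0.9412 for the latter.
At expiry t=3: V(3,0)=111.4357, V(3,1)=71.2466, V(3,2)=24.0402, V(3,3)=249.9623
Node (2,0) S=47.2812: V=(p*·71.2466+(1−p*)·111.4357)/1.42=51.8385; Δ=(71.2466−111.4357)/(69.5034−29.3143)=-1.0000; B=V−Δ·S=99.1197
Node (2,1) S=112.1022: V=(p*·24.0402+(1−p*)·71.2466)/1.42=18.8853; Δ=(24.0402−71.2466)/(164.7902−69.5034)=-0.4954; B=V−Δ·S=74.4222
Node (2,2) S=265.7907: V=(p*·249.9623+(1−p*)·24.0402)/1.42=166.6710; Δ=(249.9623−24.0402)/(390.7123−164.7902)=1.0000; B=V−Δ·S=-99.1197
Node (1,0) S=76.2600: V=(p*·18.8853+(1−p*)·51.8385)/1.42=14.6646; Δ=(18.8853−51.8385)/(112.1022−47.2812)=-0.5084; B=V−Δ·S=53.4331
Node (1,1) S=180.8100: V=(p*·166.6710+(1−p*)·18.8853)/1.42=111.2519; Δ=(166.6710−18.8853)/(265.7907−112.1022)=0.9616; B=V−Δ·S=-62.6136
Node (0,0) S=123.0000: V=(p*·111.2519+(1−p*)·14.6646)/1.42=74.3453; Δ=(111.2519−14.6646)/(180.8100−76.2600)=0.9238; B=V−Δ·S=-39.2869
Root portfolio cost Δ·123+B reproduces V0=74.3453.

(0,0): Delta=0.9238 Bond=-39.2869
(1,0): Delta=-0.5084 Bond=53.4331
(1,1): Delta=0.9616 Bond=-62.6136
(2,0): Delta=-1.0000 Bond=99.1197
(2,1): Delta=-0.4954 Bond=74.4222
(2,2): Delta=1.0000 Bond=-99.1197
V0=74.3453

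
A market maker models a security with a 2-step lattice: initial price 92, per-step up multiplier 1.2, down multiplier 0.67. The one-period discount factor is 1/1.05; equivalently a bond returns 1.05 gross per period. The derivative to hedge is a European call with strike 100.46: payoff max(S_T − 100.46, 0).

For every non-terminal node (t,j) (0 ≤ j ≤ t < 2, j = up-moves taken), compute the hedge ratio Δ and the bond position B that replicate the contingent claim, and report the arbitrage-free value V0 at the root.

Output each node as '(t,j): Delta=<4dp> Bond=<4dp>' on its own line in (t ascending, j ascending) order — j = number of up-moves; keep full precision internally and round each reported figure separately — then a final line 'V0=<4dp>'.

(0,0): Delta=0.4484 Bond=-26.3238
(1,0): Delta=0.0000 Bond=0.0000
(1,1): Delta=0.5472 Bond=-38.5506
V0=14.9299

No-arbitrage ⇒ martingale measure with p* = (R−d)/(u−d) = 0.7170.
Payoff layer (t=2): V(2,0)=0.0000, V(2,1)=0.0000, V(2,2)=32.0200
  t=1,j=0: stock 61.6400 → up 73.9680 (V=0.0000), down 41.2988 (V=0.0000). Price 0.0000; hedge Δ=0.0000, bond B=0.0000.
  t=1,j=1: stock 110.4000 → up 132.4800 (V=32.0200), down 73.9680 (V=0.0000). Price 21.8645; hedge Δ=0.5472, bond B=-38.5506.
  t=0,j=0: stock 92.0000 → up 110.4000 (V=21.8645), down 61.6400 (V=0.0000). Price 14.9299; hedge Δ=0.4484, bond B=-26.3238.
Root portfolio cost Δ·92+B reproduces V0=14.9299.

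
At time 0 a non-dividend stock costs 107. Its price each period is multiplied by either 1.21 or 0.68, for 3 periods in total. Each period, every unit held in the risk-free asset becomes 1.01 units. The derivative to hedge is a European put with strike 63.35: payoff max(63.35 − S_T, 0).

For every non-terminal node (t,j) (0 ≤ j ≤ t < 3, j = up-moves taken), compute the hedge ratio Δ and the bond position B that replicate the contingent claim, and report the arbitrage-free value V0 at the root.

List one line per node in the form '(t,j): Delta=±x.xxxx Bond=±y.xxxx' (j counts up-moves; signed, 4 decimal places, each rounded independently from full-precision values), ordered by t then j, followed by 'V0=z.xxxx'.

No-arbitrage ⇒ martingale measure with p* = (R−d)/(u−d) = 0.6226.
Terminal values V(3,·): V(3,0)=29.7058, V(3,1)=3.4831, V(3,2)=0.0000, V(3,3)=0.0000
(2,0): S=49.4768. Δ = (V_up−V_dn)/(S_up−S_dn) = (3.4831−29.7058)/(59.8669−33.6442) = -1.0000. V = [p*·3.4831 + (1−p*)·29.7058]/1.01 = 13.2460. B = V − Δ·S = 62.7228.
(2,1): S=88.0396. Δ = (V_up−V_dn)/(S_up−S_dn) = (0.0000−3.4831)/(106.5279−59.8669) = -0.0746. V = [p*·0.0000 + (1−p*)·3.4831]/1.01 = 1.3014. B = V − Δ·S = 7.8732.
(2,2): S=156.6587. Δ = (V_up−V_dn)/(S_up−S_dn) = (0.0000−0.0000)/(189.5570−106.5279) = 0.0000. V = [p*·0.0000 + (1−p*)·0.0000]/1.01 = 0.0000. B = V − Δ·S = 0.0000.
(1,0): S=72.7600. Δ = (V_up−V_dn)/(S_up−S_dn) = (1.3014−13.2460)/(88.0396−49.4768) = -0.3097. V = [p*·1.3014 + (1−p*)·13.2460]/1.01 = 5.7512. B = V − Δ·S = 28.2883.
(1,1): S=129.4700. Δ = (V_up−V_dn)/(S_up−S_dn) = (0.0000−1.3014)/(156.6587−88.0396) = -0.0190. V = [p*·0.0000 + (1−p*)·1.3014]/1.01 = 0.4862. B = V − Δ·S = 2.9416.
(0,0): S=107.0000. Δ = (V_up−V_dn)/(S_up−S_dn) = (0.4862−5.7512)/(129.4700−72.7600) = -0.0928. V = [p*·0.4862 + (1−p*)·5.7512]/1.01 = 2.4485. B = V − Δ·S = 12.3826.
The time-0 hedge costs 2.4485, which is the no-arbitrage price.

(0,0): Delta=-0.0928 Bond=12.3826
(1,0): Delta=-0.3097 Bond=28.2883
(1,1): Delta=-0.0190 Bond=2.9416
(2,0): Delta=-1.0000 Bond=62.7228
(2,1): Delta=-0.0746 Bond=7.8732
(2,2): Delta=0.0000 Bond=0.0000
V0=2.4485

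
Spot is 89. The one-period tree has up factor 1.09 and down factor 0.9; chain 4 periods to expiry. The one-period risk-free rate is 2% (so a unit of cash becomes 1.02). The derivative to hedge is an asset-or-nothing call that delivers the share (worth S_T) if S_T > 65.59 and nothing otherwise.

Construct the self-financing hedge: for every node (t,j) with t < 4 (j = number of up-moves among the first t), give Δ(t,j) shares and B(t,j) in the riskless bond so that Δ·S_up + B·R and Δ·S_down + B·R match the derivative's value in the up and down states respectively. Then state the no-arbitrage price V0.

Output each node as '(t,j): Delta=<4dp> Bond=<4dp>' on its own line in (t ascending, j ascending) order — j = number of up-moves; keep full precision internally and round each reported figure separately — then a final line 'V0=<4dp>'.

(0,0): Delta=1.1627 Bond=-15.4762
(1,0): Delta=1.5006 Bond=-42.8471
(1,1): Delta=1.0000 Bond=0.0000
(2,0): Delta=2.5398 Bond=-118.6252
(2,1): Delta=1.0000 Bond=0.0000
(2,2): Delta=1.0000 Bond=0.0000
(3,0): Delta=5.7368 Bond=-328.4224
(3,1): Delta=1.0000 Bond=0.0000
(3,2): Delta=1.0000 Bond=0.0000
(3,3): Delta=1.0000 Bond=0.0000
V0=88.0061

The replicating-portfolio and risk-neutral prices coincide; use p* = (1.02−0.9)/(1.09−0.9) = 0.6316 for the latter.
Payoff layer (t=4): V(4,0)=0.0000, V(4,1)=70.7203, V(4,2)=85.6501, V(4,3)=103.7318, V(4,4)=125.6308
Node (3,0) S=64.8810: V=(p*·70.7203+(1−p*)·0.0000)/1.02=43.7897; Δ=(70.7203−0.0000)/(70.7203−58.3929)=5.7368; B=V−Δ·S=-328.4224
Node (3,1) S=78.5781: V=(p*·85.6501+(1−p*)·70.7203)/1.02=78.5781; Δ=(85.6501−70.7203)/(85.6501−70.7203)=1.0000; B=V−Δ·S=0.0000
Node (3,2) S=95.1668: V=(p*·103.7318+(1−p*)·85.6501)/1.02=95.1668; Δ=(103.7318−85.6501)/(103.7318−85.6501)=1.0000; B=V−Δ·S=0.0000
Node (3,3) S=115.2576: V=(p*·125.6308+(1−p*)·103.7318)/1.02=115.2576; Δ=(125.6308−103.7318)/(125.6308−103.7318)=1.0000; B=V−Δ·S=0.0000
Node (2,0) S=72.0900: V=(p*·78.5781+(1−p*)·43.7897)/1.02=64.4719; Δ=(78.5781−43.7897)/(78.5781−64.8810)=2.5398; B=V−Δ·S=-118.6252
Node (2,1) S=87.3090: V=(p*·95.1668+(1−p*)·78.5781)/1.02=87.3090; Δ=(95.1668−78.5781)/(95.1668−78.5781)=1.0000; B=V−Δ·S=0.0000
Node (2,2) S=105.7409: V=(p*·115.2576+(1−p*)·95.1668)/1.02=105.7409; Δ=(115.2576−95.1668)/(115.2576−95.1668)=1.0000; B=V−Δ·S=0.0000
Node (1,0) S=80.1000: V=(p*·87.3090+(1−p*)·64.4719)/1.02=77.3484; Δ=(87.3090−64.4719)/(87.3090−72.0900)=1.5006; B=V−Δ·S=-42.8471
Node (1,1) S=97.0100: V=(p*·105.7409+(1−p*)·87.3090)/1.02=97.0100; Δ=(105.7409−87.3090)/(105.7409−87.3090)=1.0000; B=V−Δ·S=0.0000
Node (0,0) S=89.0000: V=(p*·97.0100+(1−p*)·77.3484)/1.02=88.0061; Δ=(97.0100−77.3484)/(97.0100−80.1000)=1.1627; B=V−Δ·S=-15.4762
Check: Δ(0,0)·S0 + B(0,0) = 88.0061 = V0.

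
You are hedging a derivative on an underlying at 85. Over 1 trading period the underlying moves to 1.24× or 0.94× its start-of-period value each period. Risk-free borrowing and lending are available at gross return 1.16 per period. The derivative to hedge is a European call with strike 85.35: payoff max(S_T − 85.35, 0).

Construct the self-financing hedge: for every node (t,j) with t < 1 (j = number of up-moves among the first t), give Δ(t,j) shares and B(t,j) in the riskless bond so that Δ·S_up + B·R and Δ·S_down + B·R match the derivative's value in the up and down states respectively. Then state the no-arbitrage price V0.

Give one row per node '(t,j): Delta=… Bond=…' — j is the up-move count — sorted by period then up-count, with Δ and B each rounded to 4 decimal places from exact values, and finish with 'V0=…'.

(0,0): Delta=0.7863 Bond=-54.1580
V0=12.6753

Under the risk-neutral measure, an up-move has probability p* = (R−d)/(u−d) = 0.7333 and values discount at R = 1.16.
Terminal values V(1,·): V(1,0)=0.0000, V(1,1)=20.0500
Node (0,0) S=85.0000: V=(p*·20.0500+(1−p*)·0.0000)/1.16=12.6753; Δ=(20.0500−0.0000)/(105.4000−79.9000)=0.7863; B=V−Δ·S=-54.1580
Check: Δ(0,0)·S0 + B(0,0) = 12.6753 = V0.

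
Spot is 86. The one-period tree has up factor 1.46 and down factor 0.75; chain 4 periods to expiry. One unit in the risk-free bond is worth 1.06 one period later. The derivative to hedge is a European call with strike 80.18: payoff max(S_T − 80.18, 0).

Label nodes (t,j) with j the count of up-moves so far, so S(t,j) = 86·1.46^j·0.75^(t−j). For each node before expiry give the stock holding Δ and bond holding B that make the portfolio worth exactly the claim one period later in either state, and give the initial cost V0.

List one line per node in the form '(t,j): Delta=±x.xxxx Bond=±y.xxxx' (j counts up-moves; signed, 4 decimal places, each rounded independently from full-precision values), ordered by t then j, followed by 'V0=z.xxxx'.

(0,0): Delta=0.7811 Bond=-33.7281
(1,0): Delta=0.5810 Bond=-22.8416
(1,1): Delta=0.9138 Bond=-52.4099
(2,0): Delta=0.2751 Bond=-9.4149
(2,1): Delta=0.7837 Bond=-43.3054
(2,2): Delta=1.0000 Bond=-71.3599
(3,0): Delta=0.0000 Bond=0.0000
(3,1): Delta=0.4574 Bond=-22.8569
(3,2): Delta=1.0000 Bond=-75.6415
(3,3): Delta=1.0000 Bond=-75.6415
V0=33.4474

Since d<R<u, set p* = (R−d)/(u−d) = 0.4366; price each node as the discounted p*-expectation of its children.
Terminal values V(4,·): V(4,0)=0.0000, V(4,1)=0.0000, V(4,2)=22.9361, V(4,3)=120.5528, V(4,4)=310.5798
(3,0): S=36.2812. Δ = (V_up−V_dn)/(S_up−S_dn) = (0.0000−0.0000)/(52.9706−27.2109) = 0.0000. V = [p*·0.0000 + (1−p*)·0.0000]/1.06 = 0.0000. B = V − Δ·S = 0.0000.
(3,1): S=70.6275. Δ = (V_up−V_dn)/(S_up−S_dn) = (22.9361−0.0000)/(103.1161−52.9706) = 0.4574. V = [p*·22.9361 + (1−p*)·0.0000]/1.06 = 9.4475. B = V − Δ·S = -22.8569.
(3,2): S=137.4882. Δ = (V_up−V_dn)/(S_up−S_dn) = (120.5528−22.9361)/(200.7328−103.1161) = 1.0000. V = [p*·120.5528 + (1−p*)·22.9361]/1.06 = 61.8467. B = V − Δ·S = -75.6415.
(3,3): S=267.6437. Δ = (V_up−V_dn)/(S_up−S_dn) = (310.5798−120.5528)/(390.7598−200.7328) = 1.0000. V = [p*·310.5798 + (1−p*)·120.5528]/1.06 = 192.0022. B = V − Δ·S = -75.6415.
(2,0): S=48.3750. Δ = (V_up−V_dn)/(S_up−S_dn) = (9.4475−0.0000)/(70.6275−36.2812) = 0.2751. V = [p*·9.4475 + (1−p*)·0.0000]/1.06 = 3.8915. B = V − Δ·S = -9.4149.
(2,1): S=94.1700. Δ = (V_up−V_dn)/(S_up−S_dn) = (61.8467−9.4475)/(137.4882−70.6275) = 0.7837. V = [p*·61.8467 + (1−p*)·9.4475]/1.06 = 30.4963. B = V − Δ·S = -43.3054.
(2,2): S=183.3176. Δ = (V_up−V_dn)/(S_up−S_dn) = (192.0022−61.8467)/(267.6437−137.4882) = 1.0000. V = [p*·192.0022 + (1−p*)·61.8467]/1.06 = 111.9577. B = V − Δ·S = -71.3599.
(1,0): S=64.5000. Δ = (V_up−V_dn)/(S_up−S_dn) = (30.4963−3.8915)/(94.1700−48.3750) = 0.5810. V = [p*·30.4963 + (1−p*)·3.8915]/1.06 = 14.6299. B = V − Δ·S = -22.8416.
(1,1): S=125.5600. Δ = (V_up−V_dn)/(S_up−S_dn) = (111.9577−30.4963)/(183.3176−94.1700) = 0.9138. V = [p*·111.9577 + (1−p*)·30.4963]/1.06 = 62.3245. B = V − Δ·S = -52.4099.
(0,0): S=86.0000. Δ = (V_up−V_dn)/(S_up−S_dn) = (62.3245−14.6299)/(125.5600−64.5000) = 0.7811. V = [p*·62.3245 + (1−p*)·14.6299]/1.06 = 33.4474. B = V − Δ·S = -33.7281.
Check: Δ(0,0)·S0 + B(0,0) = 33.4474 = V0.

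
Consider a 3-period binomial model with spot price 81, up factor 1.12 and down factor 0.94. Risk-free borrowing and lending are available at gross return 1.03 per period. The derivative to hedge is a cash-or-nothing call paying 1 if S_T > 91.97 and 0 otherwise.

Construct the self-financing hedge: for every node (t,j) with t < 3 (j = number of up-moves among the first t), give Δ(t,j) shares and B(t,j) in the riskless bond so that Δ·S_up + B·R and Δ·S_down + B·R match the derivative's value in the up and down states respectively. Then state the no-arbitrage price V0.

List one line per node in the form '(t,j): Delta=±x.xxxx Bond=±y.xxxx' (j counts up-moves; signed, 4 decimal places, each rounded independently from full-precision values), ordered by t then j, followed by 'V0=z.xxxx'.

The replicating-portfolio and risk-neutral prices coincide; use p* = (1.03−0.94)/(1.12−0.94) = 0.5000 for the latter.
Terminal payoffs: V(3,0)=0.0000, V(3,1)=0.0000, V(3,2)=1.0000, V(3,3)=1.0000
(2,0): S=71.5716. Δ = (V_up−V_dn)/(S_up−S_dn) = (0.0000−0.0000)/(80.1602−67.2773) = 0.0000. V = [p*·0.0000 + (1−p*)·0.0000]/1.03 = 0.0000. B = V − Δ·S = 0.0000.
(2,1): S=85.2768. Δ = (V_up−V_dn)/(S_up−S_dn) = (1.0000−0.0000)/(95.5100−80.1602) = 0.0651. V = [p*·1.0000 + (1−p*)·0.0000]/1.03 = 0.4854. B = V − Δ·S = -5.0701.
(2,2): S=101.6064. Δ = (V_up−V_dn)/(S_up−S_dn) = (1.0000−1.0000)/(113.7992−95.5100) = 0.0000. V = [p*·1.0000 + (1−p*)·1.0000]/1.03 = 0.9709. B = V − Δ·S = 0.9709.
(1,0): S=76.1400. Δ = (V_up−V_dn)/(S_up−S_dn) = (0.4854−0.0000)/(85.2768−71.5716) = 0.0354. V = [p*·0.4854 + (1−p*)·0.0000]/1.03 = 0.2356. B = V − Δ·S = -2.4612.
(1,1): S=90.7200. Δ = (V_up−V_dn)/(S_up−S_dn) = (0.9709−0.4854)/(101.6064−85.2768) = 0.0297. V = [p*·0.9709 + (1−p*)·0.4854]/1.03 = 0.7069. B = V − Δ·S = -1.9899.
(0,0): S=81.0000. Δ = (V_up−V_dn)/(S_up−S_dn) = (0.7069−0.2356)/(90.7200−76.1400) = 0.0323. V = [p*·0.7069 + (1−p*)·0.2356]/1.03 = 0.4576. B = V − Δ·S = -2.1608.
Root portfolio cost Δ·81+B reproduces V0=0.4576.

(0,0): Delta=0.0323 Bond=-2.1608
(1,0): Delta=0.0354 Bond=-2.4612
(1,1): Delta=0.0297 Bond=-1.9899
(2,0): Delta=0.0000 Bond=0.0000
(2,1): Delta=0.0651 Bond=-5.0701
(2,2): Delta=0.0000 Bond=0.9709
V0=0.4576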